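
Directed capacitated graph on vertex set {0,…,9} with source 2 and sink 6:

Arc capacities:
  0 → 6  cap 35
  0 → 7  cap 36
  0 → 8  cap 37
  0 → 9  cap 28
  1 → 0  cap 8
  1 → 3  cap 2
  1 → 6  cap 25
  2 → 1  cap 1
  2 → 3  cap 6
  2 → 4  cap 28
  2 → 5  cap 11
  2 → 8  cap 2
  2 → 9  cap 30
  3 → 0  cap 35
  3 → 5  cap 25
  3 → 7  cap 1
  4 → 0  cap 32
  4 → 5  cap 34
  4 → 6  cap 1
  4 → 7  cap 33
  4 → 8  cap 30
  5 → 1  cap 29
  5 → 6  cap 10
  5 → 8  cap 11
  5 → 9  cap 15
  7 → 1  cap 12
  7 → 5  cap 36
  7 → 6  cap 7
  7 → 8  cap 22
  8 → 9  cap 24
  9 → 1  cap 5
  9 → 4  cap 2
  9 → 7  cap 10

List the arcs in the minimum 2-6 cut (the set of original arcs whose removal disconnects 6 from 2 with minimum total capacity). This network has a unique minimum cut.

Min-cut arcs: {(2,1), (2,3), (2,4), (2,5), (9,1), (9,4), (9,7)} (total capacity 63)

augment #1: 2→1→6 push 1
augment #2: 2→4→6 push 1
augment #3: 2→5→6 push 10
augment #4: 2→3→0→6 push 6
augment #5: 2→4→0→6 push 27
augment #6: 2→5→1→6 push 1
augment #7: 2→9→1→6 push 5
augment #8: 2→9→7→6 push 7
augment #9: 2→9→4→0→6 push 2
augment #10: 2→9→7→1→6 push 3
max flow = 63; residual-reachable set from 2 gives S-side
cut edges (S→T): {(2,1), (2,3), (2,4), (2,5), (9,1), (9,4), (9,7)} total cap 63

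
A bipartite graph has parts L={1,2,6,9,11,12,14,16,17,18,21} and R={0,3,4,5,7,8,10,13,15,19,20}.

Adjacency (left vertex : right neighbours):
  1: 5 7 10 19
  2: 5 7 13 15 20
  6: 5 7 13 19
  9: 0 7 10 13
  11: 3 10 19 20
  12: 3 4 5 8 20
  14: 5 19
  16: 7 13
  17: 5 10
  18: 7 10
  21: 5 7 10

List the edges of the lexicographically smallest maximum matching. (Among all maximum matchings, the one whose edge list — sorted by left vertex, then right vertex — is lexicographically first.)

Lex-smallest maximum matching: {(1,5), (2,15), (6,7), (9,0), (11,3), (12,4), (14,19), (16,13), (17,10)}

|M| = 9 (so the lex-smallest maximum matching has 9 edges)
process left vertices in ascending order; for each, take the smallest-labelled available neighbour that still permits 9 edges overall, or leave it unmatched if none does
lex-smallest matching: {1-5, 2-15, 6-7, 9-0, 11-3, 12-4, 14-19, 16-13, 17-10}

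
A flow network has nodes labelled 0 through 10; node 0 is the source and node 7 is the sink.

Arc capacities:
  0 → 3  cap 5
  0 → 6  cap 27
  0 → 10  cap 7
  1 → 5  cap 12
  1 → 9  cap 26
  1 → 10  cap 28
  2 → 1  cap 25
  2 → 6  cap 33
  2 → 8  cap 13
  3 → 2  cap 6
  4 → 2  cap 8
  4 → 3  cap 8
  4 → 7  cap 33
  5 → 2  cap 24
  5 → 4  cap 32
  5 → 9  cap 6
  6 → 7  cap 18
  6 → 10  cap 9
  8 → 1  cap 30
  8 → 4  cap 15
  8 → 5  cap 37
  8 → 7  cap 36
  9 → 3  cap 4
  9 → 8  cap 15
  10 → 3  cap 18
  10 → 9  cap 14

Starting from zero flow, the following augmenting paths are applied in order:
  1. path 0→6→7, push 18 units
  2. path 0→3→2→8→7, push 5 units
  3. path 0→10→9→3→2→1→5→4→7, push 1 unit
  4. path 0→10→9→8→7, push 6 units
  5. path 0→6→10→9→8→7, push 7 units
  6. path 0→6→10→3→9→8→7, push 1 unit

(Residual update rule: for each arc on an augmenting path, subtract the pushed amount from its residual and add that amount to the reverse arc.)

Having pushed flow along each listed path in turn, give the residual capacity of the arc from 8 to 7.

after path 1 (0→6→7, push 18): res(8,7)=36
after path 2 (0→3→2→8→7, push 5): res(8,7)=31
after path 3 (0→10→9→3→2→1→5→4→7, push 1): res(8,7)=31
after path 4 (0→10→9→8→7, push 6): res(8,7)=25
after path 5 (0→6→10→9→8→7, push 7): res(8,7)=18
after path 6 (0→6→10→3→9→8→7, push 1): res(8,7)=17

Residual capacity of (8,7): 17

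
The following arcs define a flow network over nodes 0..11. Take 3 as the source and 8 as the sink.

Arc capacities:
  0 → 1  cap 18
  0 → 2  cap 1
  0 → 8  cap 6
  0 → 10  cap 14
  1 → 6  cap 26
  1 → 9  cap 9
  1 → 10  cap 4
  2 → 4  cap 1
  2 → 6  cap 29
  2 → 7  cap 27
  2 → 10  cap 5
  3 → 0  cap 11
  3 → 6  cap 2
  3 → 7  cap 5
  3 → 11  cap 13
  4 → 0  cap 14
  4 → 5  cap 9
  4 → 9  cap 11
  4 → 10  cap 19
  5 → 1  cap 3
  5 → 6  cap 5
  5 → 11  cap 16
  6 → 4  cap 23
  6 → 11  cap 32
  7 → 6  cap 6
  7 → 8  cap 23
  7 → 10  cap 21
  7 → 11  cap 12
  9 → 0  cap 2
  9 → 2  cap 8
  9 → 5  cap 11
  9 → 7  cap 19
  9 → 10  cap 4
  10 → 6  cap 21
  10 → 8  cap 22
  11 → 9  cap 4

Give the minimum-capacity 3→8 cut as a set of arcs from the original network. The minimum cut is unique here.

Min-cut arcs: {(3,0), (3,6), (3,7), (11,9)} (total capacity 22)

augment #1: 3→0→8 push 6
augment #2: 3→7→8 push 5
augment #3: 3→0→10→8 push 5
augment #4: 3→6→4→10→8 push 2
augment #5: 3→11→9→7→8 push 4
max flow = 22; residual-reachable set from 3 gives S-side
cut edges (S→T): {(3,0), (3,6), (3,7), (11,9)} total cap 22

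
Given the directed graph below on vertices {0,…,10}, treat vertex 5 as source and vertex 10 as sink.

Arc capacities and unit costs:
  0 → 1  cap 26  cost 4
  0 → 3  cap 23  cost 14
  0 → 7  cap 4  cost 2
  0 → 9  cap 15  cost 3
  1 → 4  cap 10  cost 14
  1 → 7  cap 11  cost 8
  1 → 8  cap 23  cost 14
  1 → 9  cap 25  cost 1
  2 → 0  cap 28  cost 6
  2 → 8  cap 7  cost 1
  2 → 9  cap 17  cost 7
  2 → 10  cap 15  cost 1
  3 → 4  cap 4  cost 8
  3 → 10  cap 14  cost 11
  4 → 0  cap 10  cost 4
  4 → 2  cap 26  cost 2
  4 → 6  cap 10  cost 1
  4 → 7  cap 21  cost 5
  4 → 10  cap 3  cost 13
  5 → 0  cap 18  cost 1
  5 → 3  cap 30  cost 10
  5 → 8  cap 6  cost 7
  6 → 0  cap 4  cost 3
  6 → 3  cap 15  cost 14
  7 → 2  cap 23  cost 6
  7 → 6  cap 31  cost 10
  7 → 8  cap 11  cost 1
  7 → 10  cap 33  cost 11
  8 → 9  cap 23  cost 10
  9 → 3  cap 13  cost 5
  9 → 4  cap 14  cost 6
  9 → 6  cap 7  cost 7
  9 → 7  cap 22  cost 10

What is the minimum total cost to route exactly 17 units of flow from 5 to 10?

Minimum cost for 17 units: 217

shortest-cost path #1: 5→0→7→2→10 push 4 @ unit cost 10 (adds 40)
shortest-cost path #2: 5→0→9→4→2→10 push 11 @ unit cost 13 (adds 143)
shortest-cost path #3: 5→0→9→4→2→7→10 push 2 @ unit cost 17 (adds 34)
total cost = 217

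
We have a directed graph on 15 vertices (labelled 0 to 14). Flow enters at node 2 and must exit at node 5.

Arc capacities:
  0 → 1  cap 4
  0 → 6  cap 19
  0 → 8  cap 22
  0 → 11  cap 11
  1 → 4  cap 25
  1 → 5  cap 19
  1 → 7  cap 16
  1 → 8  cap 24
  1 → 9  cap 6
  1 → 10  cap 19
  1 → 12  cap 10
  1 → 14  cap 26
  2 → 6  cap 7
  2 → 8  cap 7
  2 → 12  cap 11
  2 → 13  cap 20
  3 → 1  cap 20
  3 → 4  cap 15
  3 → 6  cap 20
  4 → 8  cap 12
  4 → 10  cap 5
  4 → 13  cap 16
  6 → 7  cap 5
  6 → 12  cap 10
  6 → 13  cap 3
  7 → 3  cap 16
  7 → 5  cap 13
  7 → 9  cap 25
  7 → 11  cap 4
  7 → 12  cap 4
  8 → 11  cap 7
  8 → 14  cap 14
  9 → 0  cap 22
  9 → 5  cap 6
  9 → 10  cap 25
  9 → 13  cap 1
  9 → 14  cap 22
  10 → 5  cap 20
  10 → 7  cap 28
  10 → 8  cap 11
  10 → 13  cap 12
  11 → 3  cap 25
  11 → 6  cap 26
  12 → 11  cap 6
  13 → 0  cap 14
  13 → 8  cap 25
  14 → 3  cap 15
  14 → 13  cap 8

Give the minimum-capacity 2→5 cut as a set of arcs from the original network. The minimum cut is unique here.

augment #1: 2→6→7→5 push 5
augment #2: 2→13→0→1→5 push 4
augment #3: 2→8→11→3→1→5 push 7
augment #4: 2→12→11→3→1→5 push 6
augment #5: 2→13→0→11→3→1→5 push 2
augment #6: 2→13→0→11→3→1→7→5 push 5
augment #7: 2→13→0→11→3→4→10→5 push 3
augment #8: 2→13→8→14→3→4→10→5 push 2
max flow = 34; residual-reachable set from 2 gives S-side
cut edges (S→T): {(0,1), (3,1), (4,10), (6,7)} total cap 34

Min-cut arcs: {(0,1), (3,1), (4,10), (6,7)} (total capacity 34)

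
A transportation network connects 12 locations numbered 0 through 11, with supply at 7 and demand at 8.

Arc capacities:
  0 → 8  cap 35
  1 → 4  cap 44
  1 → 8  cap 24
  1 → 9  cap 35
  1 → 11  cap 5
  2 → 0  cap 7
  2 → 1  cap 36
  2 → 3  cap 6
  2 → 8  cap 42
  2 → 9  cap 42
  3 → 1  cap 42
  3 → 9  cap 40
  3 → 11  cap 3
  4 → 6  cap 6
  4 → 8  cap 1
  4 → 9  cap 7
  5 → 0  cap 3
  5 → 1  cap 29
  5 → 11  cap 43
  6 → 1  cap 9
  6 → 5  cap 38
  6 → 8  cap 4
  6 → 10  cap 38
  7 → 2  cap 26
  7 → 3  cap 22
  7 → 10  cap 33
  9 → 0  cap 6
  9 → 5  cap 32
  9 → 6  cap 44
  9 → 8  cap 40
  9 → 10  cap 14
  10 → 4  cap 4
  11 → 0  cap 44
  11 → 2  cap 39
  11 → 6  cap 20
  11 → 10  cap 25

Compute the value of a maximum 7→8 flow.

Maximum flow value: 52

augment #1: 7→2→8 bottleneck 26, total now 26
augment #2: 7→3→1→8 bottleneck 22, total now 48
augment #3: 7→10→4→8 bottleneck 1, total now 49
augment #4: 7→10→4→6→8 bottleneck 3, total now 52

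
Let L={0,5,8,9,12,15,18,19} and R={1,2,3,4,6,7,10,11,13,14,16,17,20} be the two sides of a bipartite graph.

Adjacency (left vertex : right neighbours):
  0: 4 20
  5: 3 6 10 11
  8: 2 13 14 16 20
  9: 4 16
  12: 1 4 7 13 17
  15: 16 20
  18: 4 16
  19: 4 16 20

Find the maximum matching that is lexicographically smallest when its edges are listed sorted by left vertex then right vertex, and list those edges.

|M| = 6 (so the lex-smallest maximum matching has 6 edges)
process left vertices in ascending order; for each, take the smallest-labelled available neighbour that still permits 6 edges overall, or leave it unmatched if none does
lex-smallest matching: {0-4, 5-3, 8-2, 9-16, 12-1, 15-20}

Lex-smallest maximum matching: {(0,4), (5,3), (8,2), (9,16), (12,1), (15,20)}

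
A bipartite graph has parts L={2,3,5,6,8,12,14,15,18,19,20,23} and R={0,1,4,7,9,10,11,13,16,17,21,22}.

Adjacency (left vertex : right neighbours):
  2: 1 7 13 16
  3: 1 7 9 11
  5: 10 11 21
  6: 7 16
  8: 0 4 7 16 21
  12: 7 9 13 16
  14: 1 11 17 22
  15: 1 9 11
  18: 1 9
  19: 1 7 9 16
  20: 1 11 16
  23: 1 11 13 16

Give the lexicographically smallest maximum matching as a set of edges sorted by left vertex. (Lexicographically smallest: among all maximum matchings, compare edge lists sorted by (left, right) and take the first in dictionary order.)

|M| = 9 (so the lex-smallest maximum matching has 9 edges)
process left vertices in ascending order; for each, take the smallest-labelled available neighbour that still permits 9 edges overall, or leave it unmatched if none does
lex-smallest matching: {2-1, 3-7, 5-10, 6-16, 8-0, 12-9, 14-17, 15-11, 23-13}

Lex-smallest maximum matching: {(2,1), (3,7), (5,10), (6,16), (8,0), (12,9), (14,17), (15,11), (23,13)}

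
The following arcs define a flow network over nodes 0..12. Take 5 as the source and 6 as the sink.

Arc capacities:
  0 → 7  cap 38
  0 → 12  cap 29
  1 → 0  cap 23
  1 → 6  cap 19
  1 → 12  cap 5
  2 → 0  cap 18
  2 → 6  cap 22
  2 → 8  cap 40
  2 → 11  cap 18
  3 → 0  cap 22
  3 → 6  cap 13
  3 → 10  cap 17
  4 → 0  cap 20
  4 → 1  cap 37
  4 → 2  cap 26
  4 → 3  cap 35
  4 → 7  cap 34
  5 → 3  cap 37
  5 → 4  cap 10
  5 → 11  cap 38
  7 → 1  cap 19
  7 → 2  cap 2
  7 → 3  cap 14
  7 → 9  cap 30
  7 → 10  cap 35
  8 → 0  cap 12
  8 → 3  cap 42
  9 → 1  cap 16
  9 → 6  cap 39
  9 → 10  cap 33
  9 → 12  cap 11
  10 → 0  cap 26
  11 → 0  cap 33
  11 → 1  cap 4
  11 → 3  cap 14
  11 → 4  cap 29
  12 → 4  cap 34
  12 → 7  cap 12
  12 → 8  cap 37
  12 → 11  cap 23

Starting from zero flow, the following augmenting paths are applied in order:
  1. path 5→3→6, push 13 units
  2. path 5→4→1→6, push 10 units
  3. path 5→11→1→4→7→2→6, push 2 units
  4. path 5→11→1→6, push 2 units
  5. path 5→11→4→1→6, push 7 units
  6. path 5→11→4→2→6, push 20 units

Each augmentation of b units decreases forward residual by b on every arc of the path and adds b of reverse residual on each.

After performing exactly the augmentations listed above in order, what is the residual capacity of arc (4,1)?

Residual capacity of (4,1): 22

after path 1 (5→3→6, push 13): res(4,1)=37
after path 2 (5→4→1→6, push 10): res(4,1)=27
after path 3 (5→11→1→4→7→2→6, push 2): res(4,1)=29
after path 4 (5→11→1→6, push 2): res(4,1)=29
after path 5 (5→11→4→1→6, push 7): res(4,1)=22
after path 6 (5→11→4→2→6, push 20): res(4,1)=22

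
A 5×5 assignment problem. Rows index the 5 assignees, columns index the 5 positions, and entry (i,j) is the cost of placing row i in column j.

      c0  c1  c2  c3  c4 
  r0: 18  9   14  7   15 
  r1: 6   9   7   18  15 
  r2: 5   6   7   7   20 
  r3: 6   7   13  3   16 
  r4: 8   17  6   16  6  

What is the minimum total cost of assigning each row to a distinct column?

Minimum assignment cost: 30

optimal assignment: row0→col1 (cost 9), row1→col2 (cost 7), row2→col0 (cost 5), row3→col3 (cost 3), row4→col4 (cost 6)
total = 9 + 7 + 5 + 3 + 6 = 30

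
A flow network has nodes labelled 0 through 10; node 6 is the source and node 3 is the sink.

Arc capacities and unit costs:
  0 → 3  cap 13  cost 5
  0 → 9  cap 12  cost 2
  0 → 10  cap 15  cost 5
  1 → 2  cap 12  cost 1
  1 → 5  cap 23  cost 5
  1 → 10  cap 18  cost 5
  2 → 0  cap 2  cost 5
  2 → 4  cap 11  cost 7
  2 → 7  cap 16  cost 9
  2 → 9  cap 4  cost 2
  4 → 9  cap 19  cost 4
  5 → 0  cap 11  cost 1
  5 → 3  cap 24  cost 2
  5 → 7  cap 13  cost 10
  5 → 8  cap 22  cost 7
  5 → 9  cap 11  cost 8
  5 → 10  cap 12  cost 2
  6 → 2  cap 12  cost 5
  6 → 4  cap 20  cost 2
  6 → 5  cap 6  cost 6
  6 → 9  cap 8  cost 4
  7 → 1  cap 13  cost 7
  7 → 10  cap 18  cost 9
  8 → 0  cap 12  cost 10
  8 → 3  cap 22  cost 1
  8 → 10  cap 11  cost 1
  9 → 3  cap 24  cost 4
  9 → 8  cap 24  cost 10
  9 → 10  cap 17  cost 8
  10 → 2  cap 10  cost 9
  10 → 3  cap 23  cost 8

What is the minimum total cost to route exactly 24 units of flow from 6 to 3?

shortest-cost path #1: 6→9→3 push 8 @ unit cost 8 (adds 64)
shortest-cost path #2: 6→5→3 push 6 @ unit cost 8 (adds 48)
shortest-cost path #3: 6→4→9→3 push 10 @ unit cost 10 (adds 100)
total cost = 212

Minimum cost for 24 units: 212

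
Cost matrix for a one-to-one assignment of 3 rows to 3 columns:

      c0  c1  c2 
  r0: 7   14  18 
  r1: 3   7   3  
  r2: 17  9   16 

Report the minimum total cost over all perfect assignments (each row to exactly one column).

Minimum assignment cost: 19

optimal assignment: row0→col0 (cost 7), row1→col2 (cost 3), row2→col1 (cost 9)
total = 7 + 3 + 9 = 19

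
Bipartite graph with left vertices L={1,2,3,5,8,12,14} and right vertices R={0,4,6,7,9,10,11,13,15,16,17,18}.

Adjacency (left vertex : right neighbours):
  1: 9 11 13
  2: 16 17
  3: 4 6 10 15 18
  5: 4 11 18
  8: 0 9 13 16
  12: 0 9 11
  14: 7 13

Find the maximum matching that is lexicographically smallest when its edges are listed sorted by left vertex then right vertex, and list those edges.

|M| = 7 (so the lex-smallest maximum matching has 7 edges)
process left vertices in ascending order; for each, take the smallest-labelled available neighbour that still permits 7 edges overall, or leave it unmatched if none does
lex-smallest matching: {1-9, 2-16, 3-4, 5-11, 8-13, 12-0, 14-7}

Lex-smallest maximum matching: {(1,9), (2,16), (3,4), (5,11), (8,13), (12,0), (14,7)}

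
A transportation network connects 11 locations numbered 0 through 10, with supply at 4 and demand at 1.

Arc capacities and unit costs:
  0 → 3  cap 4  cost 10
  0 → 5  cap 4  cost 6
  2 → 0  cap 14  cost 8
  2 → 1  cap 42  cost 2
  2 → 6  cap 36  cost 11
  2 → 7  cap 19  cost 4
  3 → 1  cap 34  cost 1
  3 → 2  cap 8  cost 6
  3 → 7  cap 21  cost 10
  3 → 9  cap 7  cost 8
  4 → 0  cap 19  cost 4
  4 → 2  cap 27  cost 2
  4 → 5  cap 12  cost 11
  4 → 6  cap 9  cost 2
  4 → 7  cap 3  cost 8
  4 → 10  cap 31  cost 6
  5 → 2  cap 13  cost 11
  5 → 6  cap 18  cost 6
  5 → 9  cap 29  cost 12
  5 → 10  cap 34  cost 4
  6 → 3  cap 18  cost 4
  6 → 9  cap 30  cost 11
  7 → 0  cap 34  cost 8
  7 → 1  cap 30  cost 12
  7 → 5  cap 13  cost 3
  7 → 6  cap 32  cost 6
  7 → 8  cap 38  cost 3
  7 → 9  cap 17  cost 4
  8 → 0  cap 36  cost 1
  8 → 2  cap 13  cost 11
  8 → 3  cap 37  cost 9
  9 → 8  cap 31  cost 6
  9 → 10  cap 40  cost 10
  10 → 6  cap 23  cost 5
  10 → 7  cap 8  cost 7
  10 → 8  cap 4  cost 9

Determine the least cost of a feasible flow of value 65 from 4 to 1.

shortest-cost path #1: 4→2→1 push 27 @ unit cost 4 (adds 108)
shortest-cost path #2: 4→6→3→1 push 9 @ unit cost 7 (adds 63)
shortest-cost path #3: 4→0→3→1 push 4 @ unit cost 15 (adds 60)
shortest-cost path #4: 4→10→6→3→1 push 9 @ unit cost 16 (adds 144)
shortest-cost path #5: 4→7→1 push 3 @ unit cost 20 (adds 60)
shortest-cost path #6: 4→0→5→2→1 push 4 @ unit cost 23 (adds 92)
shortest-cost path #7: 4→5→2→1 push 9 @ unit cost 24 (adds 216)
total cost = 743

Minimum cost for 65 units: 743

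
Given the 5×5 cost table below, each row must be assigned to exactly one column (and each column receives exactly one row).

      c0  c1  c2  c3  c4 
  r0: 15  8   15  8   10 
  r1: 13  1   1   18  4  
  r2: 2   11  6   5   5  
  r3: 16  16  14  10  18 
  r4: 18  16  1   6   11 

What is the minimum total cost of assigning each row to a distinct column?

optimal assignment: row0→col4 (cost 10), row1→col1 (cost 1), row2→col0 (cost 2), row3→col3 (cost 10), row4→col2 (cost 1)
total = 10 + 1 + 2 + 10 + 1 = 24

Minimum assignment cost: 24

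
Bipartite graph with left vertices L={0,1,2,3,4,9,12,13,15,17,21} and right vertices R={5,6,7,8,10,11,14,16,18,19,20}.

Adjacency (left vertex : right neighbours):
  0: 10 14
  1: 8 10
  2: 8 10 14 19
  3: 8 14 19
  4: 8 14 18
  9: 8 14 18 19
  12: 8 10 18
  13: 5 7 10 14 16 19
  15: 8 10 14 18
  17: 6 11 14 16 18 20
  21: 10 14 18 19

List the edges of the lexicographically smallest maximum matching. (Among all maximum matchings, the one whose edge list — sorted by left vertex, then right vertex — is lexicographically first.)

|M| = 7 (so the lex-smallest maximum matching has 7 edges)
process left vertices in ascending order; for each, take the smallest-labelled available neighbour that still permits 7 edges overall, or leave it unmatched if none does
lex-smallest matching: {0-10, 1-8, 2-14, 3-19, 4-18, 13-5, 17-6}

Lex-smallest maximum matching: {(0,10), (1,8), (2,14), (3,19), (4,18), (13,5), (17,6)}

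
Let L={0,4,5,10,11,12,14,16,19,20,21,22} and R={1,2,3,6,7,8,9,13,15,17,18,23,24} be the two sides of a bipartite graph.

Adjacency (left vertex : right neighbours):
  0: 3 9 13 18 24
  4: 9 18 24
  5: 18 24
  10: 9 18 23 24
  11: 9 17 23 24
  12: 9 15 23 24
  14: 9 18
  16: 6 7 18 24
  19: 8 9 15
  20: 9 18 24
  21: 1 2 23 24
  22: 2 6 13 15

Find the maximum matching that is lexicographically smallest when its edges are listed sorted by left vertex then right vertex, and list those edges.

Lex-smallest maximum matching: {(0,3), (4,9), (5,18), (10,23), (11,17), (12,15), (16,6), (19,8), (20,24), (21,1), (22,2)}

|M| = 11 (so the lex-smallest maximum matching has 11 edges)
process left vertices in ascending order; for each, take the smallest-labelled available neighbour that still permits 11 edges overall, or leave it unmatched if none does
lex-smallest matching: {0-3, 4-9, 5-18, 10-23, 11-17, 12-15, 16-6, 19-8, 20-24, 21-1, 22-2}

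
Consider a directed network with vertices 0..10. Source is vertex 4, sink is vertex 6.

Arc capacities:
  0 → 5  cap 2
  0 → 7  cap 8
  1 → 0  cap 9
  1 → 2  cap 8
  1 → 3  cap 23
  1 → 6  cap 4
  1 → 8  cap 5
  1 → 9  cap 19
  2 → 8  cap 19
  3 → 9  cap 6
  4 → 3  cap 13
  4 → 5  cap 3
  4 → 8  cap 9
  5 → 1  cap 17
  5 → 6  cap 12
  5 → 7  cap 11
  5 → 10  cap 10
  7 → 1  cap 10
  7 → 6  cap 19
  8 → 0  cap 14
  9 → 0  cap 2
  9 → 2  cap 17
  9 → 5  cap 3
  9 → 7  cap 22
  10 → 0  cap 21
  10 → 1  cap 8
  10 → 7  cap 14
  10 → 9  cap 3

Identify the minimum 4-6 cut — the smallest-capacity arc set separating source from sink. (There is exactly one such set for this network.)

augment #1: 4→5→6 push 3
augment #2: 4→3→9→5→6 push 3
augment #3: 4→3→9→7→6 push 3
augment #4: 4→8→0→5→6 push 2
augment #5: 4→8→0→7→6 push 7
max flow = 18; residual-reachable set from 4 gives S-side
cut edges (S→T): {(3,9), (4,5), (4,8)} total cap 18

Min-cut arcs: {(3,9), (4,5), (4,8)} (total capacity 18)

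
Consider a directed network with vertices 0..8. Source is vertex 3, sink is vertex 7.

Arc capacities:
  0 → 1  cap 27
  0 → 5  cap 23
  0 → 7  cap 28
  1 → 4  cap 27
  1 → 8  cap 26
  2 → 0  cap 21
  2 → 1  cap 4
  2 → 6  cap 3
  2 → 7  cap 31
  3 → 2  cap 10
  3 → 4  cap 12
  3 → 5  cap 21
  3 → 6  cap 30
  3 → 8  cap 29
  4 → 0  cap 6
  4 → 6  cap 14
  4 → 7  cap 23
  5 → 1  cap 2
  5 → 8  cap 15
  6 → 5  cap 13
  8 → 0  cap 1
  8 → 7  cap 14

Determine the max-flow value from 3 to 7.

Maximum flow value: 39

augment #1: 3→2→7 bottleneck 10, total now 10
augment #2: 3→4→7 bottleneck 12, total now 22
augment #3: 3→8→7 bottleneck 14, total now 36
augment #4: 3→8→0→7 bottleneck 1, total now 37
augment #5: 3→5→1→4→7 bottleneck 2, total now 39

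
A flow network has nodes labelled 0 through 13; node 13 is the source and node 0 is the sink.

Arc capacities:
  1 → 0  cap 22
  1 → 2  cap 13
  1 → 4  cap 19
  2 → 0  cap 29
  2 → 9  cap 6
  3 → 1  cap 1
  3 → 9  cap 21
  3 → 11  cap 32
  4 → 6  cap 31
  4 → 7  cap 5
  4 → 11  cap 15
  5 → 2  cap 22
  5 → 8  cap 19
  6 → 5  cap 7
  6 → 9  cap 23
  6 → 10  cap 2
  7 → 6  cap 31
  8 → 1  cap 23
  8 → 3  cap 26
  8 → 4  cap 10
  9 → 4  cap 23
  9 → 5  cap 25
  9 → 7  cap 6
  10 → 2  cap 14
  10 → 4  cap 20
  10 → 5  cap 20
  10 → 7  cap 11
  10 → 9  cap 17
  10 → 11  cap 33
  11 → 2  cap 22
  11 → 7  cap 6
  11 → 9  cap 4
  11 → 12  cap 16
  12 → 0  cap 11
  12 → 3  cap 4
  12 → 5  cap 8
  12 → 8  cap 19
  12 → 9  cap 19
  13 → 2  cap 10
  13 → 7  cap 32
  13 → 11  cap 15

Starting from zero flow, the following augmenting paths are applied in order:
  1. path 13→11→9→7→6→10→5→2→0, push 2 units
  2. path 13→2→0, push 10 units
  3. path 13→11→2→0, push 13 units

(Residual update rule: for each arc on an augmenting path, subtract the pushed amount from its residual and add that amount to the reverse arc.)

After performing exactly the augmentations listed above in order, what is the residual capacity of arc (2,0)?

after path 1 (13→11→9→7→6→10→5→2→0, push 2): res(2,0)=27
after path 2 (13→2→0, push 10): res(2,0)=17
after path 3 (13→11→2→0, push 13): res(2,0)=4

Residual capacity of (2,0): 4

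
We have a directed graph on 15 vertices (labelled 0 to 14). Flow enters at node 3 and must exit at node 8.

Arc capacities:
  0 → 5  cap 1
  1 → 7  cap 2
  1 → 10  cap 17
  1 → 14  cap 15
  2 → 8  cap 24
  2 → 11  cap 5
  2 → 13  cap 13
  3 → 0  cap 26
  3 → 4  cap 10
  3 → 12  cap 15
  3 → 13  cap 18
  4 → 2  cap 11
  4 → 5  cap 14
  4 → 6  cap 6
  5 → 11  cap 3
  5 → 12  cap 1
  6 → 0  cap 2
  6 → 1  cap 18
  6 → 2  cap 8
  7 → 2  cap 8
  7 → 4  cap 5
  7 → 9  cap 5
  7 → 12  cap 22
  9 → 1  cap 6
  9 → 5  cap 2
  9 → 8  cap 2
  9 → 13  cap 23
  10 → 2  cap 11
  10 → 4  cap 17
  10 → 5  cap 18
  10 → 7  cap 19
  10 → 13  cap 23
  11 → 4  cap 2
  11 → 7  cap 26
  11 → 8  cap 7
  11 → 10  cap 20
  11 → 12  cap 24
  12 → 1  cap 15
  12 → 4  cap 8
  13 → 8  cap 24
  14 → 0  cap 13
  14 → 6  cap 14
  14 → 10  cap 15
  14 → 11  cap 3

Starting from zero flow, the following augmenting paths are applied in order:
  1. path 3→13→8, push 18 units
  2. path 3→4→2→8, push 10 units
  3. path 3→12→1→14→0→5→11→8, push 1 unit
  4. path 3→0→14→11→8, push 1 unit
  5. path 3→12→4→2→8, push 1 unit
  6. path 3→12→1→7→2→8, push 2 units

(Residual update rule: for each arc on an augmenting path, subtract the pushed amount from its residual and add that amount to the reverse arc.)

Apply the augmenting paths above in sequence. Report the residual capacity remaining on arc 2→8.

after path 1 (3→13→8, push 18): res(2,8)=24
after path 2 (3→4→2→8, push 10): res(2,8)=14
after path 3 (3→12→1→14→0→5→11→8, push 1): res(2,8)=14
after path 4 (3→0→14→11→8, push 1): res(2,8)=14
after path 5 (3→12→4→2→8, push 1): res(2,8)=13
after path 6 (3→12→1→7→2→8, push 2): res(2,8)=11

Residual capacity of (2,8): 11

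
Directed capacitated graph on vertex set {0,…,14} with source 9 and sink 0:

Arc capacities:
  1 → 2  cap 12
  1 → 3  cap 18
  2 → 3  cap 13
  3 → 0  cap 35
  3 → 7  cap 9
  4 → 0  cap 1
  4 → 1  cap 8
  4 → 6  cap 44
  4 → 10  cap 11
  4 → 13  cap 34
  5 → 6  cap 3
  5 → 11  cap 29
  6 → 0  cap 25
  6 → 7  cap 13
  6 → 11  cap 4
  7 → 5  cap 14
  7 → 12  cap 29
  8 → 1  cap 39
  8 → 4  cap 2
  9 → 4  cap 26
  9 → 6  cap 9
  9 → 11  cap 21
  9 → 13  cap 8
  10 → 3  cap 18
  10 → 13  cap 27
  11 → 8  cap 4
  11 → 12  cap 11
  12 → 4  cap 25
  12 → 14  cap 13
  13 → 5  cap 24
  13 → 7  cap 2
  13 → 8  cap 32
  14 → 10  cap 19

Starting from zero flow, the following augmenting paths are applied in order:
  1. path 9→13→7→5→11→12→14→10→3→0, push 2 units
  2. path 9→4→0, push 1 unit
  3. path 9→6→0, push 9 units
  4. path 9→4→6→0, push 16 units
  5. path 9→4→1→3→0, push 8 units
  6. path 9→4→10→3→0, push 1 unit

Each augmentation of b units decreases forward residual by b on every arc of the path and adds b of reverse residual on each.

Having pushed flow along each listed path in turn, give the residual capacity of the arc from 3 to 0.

after path 1 (9→13→7→5→11→12→14→10→3→0, push 2): res(3,0)=33
after path 2 (9→4→0, push 1): res(3,0)=33
after path 3 (9→6→0, push 9): res(3,0)=33
after path 4 (9→4→6→0, push 16): res(3,0)=33
after path 5 (9→4→1→3→0, push 8): res(3,0)=25
after path 6 (9→4→10→3→0, push 1): res(3,0)=24

Residual capacity of (3,0): 24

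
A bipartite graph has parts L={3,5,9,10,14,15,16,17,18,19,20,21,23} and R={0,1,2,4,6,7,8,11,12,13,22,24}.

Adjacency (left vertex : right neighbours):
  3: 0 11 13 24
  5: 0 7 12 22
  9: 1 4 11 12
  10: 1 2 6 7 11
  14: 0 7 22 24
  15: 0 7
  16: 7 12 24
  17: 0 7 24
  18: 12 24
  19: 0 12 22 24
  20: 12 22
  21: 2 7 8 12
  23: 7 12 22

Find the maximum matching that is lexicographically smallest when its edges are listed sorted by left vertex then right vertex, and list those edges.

Lex-smallest maximum matching: {(3,11), (5,0), (9,1), (10,2), (14,7), (16,12), (17,24), (19,22), (21,8)}

|M| = 9 (so the lex-smallest maximum matching has 9 edges)
process left vertices in ascending order; for each, take the smallest-labelled available neighbour that still permits 9 edges overall, or leave it unmatched if none does
lex-smallest matching: {3-11, 5-0, 9-1, 10-2, 14-7, 16-12, 17-24, 19-22, 21-8}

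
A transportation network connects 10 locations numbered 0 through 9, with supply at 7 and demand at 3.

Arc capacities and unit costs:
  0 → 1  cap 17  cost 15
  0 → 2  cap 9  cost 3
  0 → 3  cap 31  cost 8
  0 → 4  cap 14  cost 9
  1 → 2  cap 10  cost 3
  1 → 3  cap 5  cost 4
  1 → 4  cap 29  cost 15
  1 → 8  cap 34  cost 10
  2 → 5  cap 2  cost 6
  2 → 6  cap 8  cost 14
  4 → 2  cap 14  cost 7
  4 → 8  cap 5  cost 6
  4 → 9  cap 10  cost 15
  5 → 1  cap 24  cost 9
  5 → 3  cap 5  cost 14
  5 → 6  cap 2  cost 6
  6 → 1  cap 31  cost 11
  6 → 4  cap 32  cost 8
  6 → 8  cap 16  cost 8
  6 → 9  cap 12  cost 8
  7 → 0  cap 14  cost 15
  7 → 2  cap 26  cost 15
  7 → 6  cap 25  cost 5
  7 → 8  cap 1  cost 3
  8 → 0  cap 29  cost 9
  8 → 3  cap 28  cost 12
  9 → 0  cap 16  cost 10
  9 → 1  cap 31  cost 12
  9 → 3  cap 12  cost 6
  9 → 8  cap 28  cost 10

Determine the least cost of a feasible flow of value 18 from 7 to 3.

Minimum cost for 18 units: 343

shortest-cost path #1: 7→8→3 push 1 @ unit cost 15 (adds 15)
shortest-cost path #2: 7→6→9→3 push 12 @ unit cost 19 (adds 228)
shortest-cost path #3: 7→6→1→3 push 5 @ unit cost 20 (adds 100)
total cost = 343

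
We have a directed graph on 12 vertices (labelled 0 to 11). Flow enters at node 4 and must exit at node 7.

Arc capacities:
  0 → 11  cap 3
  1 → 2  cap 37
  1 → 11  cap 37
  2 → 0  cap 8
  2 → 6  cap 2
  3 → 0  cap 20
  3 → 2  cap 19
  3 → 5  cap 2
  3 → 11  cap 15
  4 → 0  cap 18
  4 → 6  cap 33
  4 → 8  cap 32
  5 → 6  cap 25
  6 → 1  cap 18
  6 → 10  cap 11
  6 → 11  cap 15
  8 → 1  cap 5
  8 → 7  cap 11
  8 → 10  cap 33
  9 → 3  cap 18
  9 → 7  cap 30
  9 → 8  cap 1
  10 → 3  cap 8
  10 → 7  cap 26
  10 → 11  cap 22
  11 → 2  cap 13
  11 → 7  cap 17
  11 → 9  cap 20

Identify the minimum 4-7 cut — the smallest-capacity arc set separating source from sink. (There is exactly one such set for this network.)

Min-cut arcs: {(0,11), (4,6), (4,8)} (total capacity 68)

augment #1: 4→8→7 push 11
augment #2: 4→0→11→7 push 3
augment #3: 4→6→10→7 push 11
augment #4: 4→6→11→7 push 14
augment #5: 4→8→10→7 push 15
augment #6: 4→6→11→9→7 push 1
augment #7: 4→6→1→11→9→7 push 7
augment #8: 4→8→1→11→9→7 push 5
augment #9: 4→8→10→11→9→7 push 1
max flow = 68; residual-reachable set from 4 gives S-side
cut edges (S→T): {(0,11), (4,6), (4,8)} total cap 68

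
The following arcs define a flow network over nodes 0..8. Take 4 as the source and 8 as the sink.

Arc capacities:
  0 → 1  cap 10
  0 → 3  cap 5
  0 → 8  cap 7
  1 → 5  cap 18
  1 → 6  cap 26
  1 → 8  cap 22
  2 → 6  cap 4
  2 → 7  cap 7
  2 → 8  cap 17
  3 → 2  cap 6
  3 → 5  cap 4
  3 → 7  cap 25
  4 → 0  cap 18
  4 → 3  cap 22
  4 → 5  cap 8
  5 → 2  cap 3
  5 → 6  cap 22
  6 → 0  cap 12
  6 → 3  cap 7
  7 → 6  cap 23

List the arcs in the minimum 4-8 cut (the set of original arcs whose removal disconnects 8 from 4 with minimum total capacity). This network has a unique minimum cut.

augment #1: 4→0→8 push 7
augment #2: 4→0→1→8 push 10
augment #3: 4→3→2→8 push 6
augment #4: 4→5→2→8 push 3
max flow = 26; residual-reachable set from 4 gives S-side
cut edges (S→T): {(0,1), (0,8), (3,2), (5,2)} total cap 26

Min-cut arcs: {(0,1), (0,8), (3,2), (5,2)} (total capacity 26)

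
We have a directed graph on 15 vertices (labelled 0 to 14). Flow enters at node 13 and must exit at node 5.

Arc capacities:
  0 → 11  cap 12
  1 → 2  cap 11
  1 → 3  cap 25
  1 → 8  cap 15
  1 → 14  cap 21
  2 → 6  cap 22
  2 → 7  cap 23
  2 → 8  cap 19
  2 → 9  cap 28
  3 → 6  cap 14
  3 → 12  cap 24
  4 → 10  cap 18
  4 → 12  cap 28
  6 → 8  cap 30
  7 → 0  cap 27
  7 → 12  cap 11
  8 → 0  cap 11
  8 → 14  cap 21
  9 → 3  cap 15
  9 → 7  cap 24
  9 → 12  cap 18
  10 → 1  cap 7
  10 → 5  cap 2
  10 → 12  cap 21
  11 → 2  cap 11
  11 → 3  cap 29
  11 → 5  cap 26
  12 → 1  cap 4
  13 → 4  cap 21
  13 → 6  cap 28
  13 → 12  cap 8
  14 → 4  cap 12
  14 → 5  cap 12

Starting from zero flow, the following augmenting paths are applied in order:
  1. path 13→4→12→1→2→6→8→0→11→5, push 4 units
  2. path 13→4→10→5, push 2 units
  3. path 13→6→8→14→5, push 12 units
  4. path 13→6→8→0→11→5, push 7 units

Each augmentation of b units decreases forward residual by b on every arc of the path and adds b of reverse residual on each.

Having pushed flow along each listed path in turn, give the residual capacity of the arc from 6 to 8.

after path 1 (13→4→12→1→2→6→8→0→11→5, push 4): res(6,8)=26
after path 2 (13→4→10→5, push 2): res(6,8)=26
after path 3 (13→6→8→14→5, push 12): res(6,8)=14
after path 4 (13→6→8→0→11→5, push 7): res(6,8)=7

Residual capacity of (6,8): 7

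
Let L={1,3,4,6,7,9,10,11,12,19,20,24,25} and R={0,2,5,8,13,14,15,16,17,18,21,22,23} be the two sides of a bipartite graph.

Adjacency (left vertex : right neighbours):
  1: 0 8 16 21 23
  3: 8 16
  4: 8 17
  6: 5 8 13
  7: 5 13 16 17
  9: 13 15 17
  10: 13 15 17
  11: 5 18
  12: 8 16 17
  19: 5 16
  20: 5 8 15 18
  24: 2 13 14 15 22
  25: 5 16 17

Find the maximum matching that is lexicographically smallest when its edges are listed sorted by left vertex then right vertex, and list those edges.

Lex-smallest maximum matching: {(1,0), (3,8), (4,17), (6,5), (7,13), (9,15), (11,18), (12,16), (24,2)}

|M| = 9 (so the lex-smallest maximum matching has 9 edges)
process left vertices in ascending order; for each, take the smallest-labelled available neighbour that still permits 9 edges overall, or leave it unmatched if none does
lex-smallest matching: {1-0, 3-8, 4-17, 6-5, 7-13, 9-15, 11-18, 12-16, 24-2}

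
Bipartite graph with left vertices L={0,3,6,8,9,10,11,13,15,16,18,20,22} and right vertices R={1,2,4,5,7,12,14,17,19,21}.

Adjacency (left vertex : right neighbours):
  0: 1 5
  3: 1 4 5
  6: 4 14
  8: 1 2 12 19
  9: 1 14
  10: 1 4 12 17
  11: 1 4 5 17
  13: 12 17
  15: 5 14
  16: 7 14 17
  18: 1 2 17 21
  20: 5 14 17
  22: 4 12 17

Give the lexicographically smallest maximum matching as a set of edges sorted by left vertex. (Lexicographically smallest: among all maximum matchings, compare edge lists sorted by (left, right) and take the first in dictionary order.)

|M| = 9 (so the lex-smallest maximum matching has 9 edges)
process left vertices in ascending order; for each, take the smallest-labelled available neighbour that still permits 9 edges overall, or leave it unmatched if none does
lex-smallest matching: {0-1, 3-4, 6-14, 8-2, 10-12, 11-5, 13-17, 16-7, 18-21}

Lex-smallest maximum matching: {(0,1), (3,4), (6,14), (8,2), (10,12), (11,5), (13,17), (16,7), (18,21)}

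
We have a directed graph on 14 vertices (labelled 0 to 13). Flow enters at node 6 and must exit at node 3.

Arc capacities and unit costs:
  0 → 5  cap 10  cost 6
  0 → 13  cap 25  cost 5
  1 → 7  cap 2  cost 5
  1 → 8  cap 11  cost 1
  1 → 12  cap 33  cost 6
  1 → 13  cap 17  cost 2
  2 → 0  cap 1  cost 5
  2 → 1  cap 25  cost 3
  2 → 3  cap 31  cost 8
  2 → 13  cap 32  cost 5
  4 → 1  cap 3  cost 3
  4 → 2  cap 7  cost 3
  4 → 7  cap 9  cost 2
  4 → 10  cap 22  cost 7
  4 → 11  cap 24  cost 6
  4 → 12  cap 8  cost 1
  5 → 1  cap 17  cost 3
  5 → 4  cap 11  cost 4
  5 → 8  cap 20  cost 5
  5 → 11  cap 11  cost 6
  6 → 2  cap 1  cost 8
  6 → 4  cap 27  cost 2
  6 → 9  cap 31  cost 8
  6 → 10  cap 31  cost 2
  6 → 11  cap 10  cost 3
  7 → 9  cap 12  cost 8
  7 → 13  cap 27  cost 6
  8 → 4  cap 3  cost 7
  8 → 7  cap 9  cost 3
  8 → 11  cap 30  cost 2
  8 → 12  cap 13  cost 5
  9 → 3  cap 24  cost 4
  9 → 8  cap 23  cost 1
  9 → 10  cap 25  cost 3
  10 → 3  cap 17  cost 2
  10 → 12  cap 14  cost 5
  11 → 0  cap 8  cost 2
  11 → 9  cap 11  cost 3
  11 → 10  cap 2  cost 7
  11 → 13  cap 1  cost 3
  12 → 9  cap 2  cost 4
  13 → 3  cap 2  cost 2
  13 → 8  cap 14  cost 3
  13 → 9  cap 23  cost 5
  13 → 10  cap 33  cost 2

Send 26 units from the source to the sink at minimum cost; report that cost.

shortest-cost path #1: 6→10→3 push 17 @ unit cost 4 (adds 68)
shortest-cost path #2: 6→11→13→3 push 1 @ unit cost 8 (adds 8)
shortest-cost path #3: 6→4→1→13→3 push 1 @ unit cost 9 (adds 9)
shortest-cost path #4: 6→11→9→3 push 7 @ unit cost 10 (adds 70)
total cost = 155

Minimum cost for 26 units: 155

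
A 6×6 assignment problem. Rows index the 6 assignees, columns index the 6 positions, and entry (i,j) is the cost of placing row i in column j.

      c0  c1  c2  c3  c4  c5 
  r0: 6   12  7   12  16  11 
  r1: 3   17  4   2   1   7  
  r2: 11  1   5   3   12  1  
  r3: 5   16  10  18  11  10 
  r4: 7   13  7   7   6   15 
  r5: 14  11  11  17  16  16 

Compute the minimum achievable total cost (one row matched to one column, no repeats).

one of 2 optimal assignments: row0→col2 (cost 7), row1→col3 (cost 2), row2→col5 (cost 1), row3→col0 (cost 5), row4→col4 (cost 6), row5→col1 (cost 11)
total = 7 + 2 + 1 + 5 + 6 + 11 = 32

Minimum assignment cost: 32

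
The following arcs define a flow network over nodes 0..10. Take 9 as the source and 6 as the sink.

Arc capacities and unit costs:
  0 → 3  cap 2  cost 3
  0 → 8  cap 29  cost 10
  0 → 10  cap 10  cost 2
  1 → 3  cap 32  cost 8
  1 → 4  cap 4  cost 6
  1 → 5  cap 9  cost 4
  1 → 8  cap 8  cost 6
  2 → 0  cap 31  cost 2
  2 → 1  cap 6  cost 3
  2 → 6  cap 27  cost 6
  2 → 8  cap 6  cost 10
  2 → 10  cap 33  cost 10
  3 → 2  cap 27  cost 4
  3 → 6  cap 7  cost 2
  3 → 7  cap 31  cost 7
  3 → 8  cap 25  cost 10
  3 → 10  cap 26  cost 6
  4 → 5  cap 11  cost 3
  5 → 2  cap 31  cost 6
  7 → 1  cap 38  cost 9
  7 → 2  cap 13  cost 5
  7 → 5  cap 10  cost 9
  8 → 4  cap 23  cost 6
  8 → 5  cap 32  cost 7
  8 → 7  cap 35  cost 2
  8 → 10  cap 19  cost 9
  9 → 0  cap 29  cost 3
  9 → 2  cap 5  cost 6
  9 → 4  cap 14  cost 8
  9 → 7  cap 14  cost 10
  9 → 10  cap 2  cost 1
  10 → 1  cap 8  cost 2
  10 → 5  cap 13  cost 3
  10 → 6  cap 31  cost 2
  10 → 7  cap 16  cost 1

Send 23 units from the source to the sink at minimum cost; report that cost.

Minimum cost for 23 units: 236

shortest-cost path #1: 9→10→6 push 2 @ unit cost 3 (adds 6)
shortest-cost path #2: 9→0→10→6 push 10 @ unit cost 7 (adds 70)
shortest-cost path #3: 9→0→3→6 push 2 @ unit cost 8 (adds 16)
shortest-cost path #4: 9→2→6 push 5 @ unit cost 12 (adds 60)
shortest-cost path #5: 9→7→2→6 push 4 @ unit cost 21 (adds 84)
total cost = 236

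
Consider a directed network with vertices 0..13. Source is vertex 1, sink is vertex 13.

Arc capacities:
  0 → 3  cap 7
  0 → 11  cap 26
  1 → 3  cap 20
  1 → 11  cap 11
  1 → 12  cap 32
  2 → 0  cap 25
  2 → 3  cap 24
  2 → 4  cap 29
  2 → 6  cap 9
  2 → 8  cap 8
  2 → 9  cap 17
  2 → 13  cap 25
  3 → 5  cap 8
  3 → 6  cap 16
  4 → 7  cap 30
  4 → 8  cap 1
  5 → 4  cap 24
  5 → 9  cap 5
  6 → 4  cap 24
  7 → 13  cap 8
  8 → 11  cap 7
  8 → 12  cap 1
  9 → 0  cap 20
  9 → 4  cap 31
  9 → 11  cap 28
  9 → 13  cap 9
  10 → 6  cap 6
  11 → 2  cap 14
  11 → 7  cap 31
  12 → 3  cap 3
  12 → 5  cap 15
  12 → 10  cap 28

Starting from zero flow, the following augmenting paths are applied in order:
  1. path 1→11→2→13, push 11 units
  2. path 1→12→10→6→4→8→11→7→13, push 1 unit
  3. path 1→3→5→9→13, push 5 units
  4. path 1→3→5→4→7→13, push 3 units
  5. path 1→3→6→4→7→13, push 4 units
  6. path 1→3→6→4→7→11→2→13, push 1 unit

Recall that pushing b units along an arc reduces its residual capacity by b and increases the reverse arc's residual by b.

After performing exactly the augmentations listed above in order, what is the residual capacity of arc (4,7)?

Residual capacity of (4,7): 22

after path 1 (1→11→2→13, push 11): res(4,7)=30
after path 2 (1→12→10→6→4→8→11→7→13, push 1): res(4,7)=30
after path 3 (1→3→5→9→13, push 5): res(4,7)=30
after path 4 (1→3→5→4→7→13, push 3): res(4,7)=27
after path 5 (1→3→6→4→7→13, push 4): res(4,7)=23
after path 6 (1→3→6→4→7→11→2→13, push 1): res(4,7)=22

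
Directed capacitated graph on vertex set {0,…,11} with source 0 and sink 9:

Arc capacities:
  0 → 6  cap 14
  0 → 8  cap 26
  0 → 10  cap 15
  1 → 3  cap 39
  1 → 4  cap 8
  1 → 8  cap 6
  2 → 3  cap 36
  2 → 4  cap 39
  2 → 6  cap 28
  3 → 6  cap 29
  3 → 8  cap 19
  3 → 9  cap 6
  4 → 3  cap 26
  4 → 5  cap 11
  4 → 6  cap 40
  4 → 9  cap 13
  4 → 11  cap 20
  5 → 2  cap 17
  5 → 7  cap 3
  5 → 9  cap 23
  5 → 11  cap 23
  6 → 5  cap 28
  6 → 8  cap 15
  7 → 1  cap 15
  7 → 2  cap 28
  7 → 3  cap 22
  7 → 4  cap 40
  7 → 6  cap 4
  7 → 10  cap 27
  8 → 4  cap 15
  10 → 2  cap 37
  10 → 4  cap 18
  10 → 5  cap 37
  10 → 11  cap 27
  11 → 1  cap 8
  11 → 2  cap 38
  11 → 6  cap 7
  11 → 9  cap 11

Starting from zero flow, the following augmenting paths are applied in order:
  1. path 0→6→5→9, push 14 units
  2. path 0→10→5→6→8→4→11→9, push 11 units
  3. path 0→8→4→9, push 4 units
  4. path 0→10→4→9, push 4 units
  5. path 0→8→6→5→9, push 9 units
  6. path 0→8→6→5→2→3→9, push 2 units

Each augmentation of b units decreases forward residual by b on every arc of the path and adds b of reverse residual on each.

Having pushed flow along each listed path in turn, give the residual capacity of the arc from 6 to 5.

Residual capacity of (6,5): 14

after path 1 (0→6→5→9, push 14): res(6,5)=14
after path 2 (0→10→5→6→8→4→11→9, push 11): res(6,5)=25
after path 3 (0→8→4→9, push 4): res(6,5)=25
after path 4 (0→10→4→9, push 4): res(6,5)=25
after path 5 (0→8→6→5→9, push 9): res(6,5)=16
after path 6 (0→8→6→5→2→3→9, push 2): res(6,5)=14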